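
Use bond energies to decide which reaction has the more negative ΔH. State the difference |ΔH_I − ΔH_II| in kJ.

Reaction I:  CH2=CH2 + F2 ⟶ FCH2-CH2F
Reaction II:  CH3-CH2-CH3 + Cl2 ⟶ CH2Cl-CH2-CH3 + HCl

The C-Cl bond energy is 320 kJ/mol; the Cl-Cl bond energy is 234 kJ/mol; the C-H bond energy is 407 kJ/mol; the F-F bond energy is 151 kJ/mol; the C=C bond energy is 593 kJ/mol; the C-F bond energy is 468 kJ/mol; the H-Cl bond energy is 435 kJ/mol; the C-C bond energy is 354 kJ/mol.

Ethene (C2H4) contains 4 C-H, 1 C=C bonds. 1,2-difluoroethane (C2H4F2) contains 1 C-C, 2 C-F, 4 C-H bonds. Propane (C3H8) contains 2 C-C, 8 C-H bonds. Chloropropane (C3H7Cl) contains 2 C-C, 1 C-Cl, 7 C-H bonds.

Reaction I:
  Bonds broken (reactants):
    C-H: 4 × 407 = 1628
    C=C: 1 × 593 = 593
    F-F: 1 × 151 = 151
    Σ(broken) = 2372 kJ
  Bonds formed (products):
    C-C: 1 × 354 = 354
    C-F: 2 × 468 = 936
    C-H: 4 × 407 = 1628
    Σ(formed) = 2918 kJ
  ΔH_I = 2372 − 2918 = −546 kJ
Reaction II:
  Bonds broken (reactants):
    C-C: 2 × 354 = 708
    C-H: 8 × 407 = 3256
    Cl-Cl: 1 × 234 = 234
    Σ(broken) = 4198 kJ
  Bonds formed (products):
    C-C: 2 × 354 = 708
    C-Cl: 1 × 320 = 320
    C-H: 7 × 407 = 2849
    H-Cl: 1 × 435 = 435
    Σ(formed) = 4312 kJ
  ΔH_II = 4198 − 4312 = −114 kJ
ΔH_I − ΔH_II = −432 kJ, so reaction I has the more negative ΔH; |ΔH_I − ΔH_II| = 432 kJ.

Reaction I, by 432 kJ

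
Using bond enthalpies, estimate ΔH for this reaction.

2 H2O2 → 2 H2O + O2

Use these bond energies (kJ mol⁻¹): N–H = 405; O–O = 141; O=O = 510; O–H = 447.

Bonds broken (reactants):
  O–H: 4 × 447 = 1788
  O–O: 2 × 141 = 282
  Σ(broken) = 2070 kJ
Bonds formed (products):
  O–H: 4 × 447 = 1788
  O=O: 1 × 510 = 510
  Σ(formed) = 2298 kJ
ΔH = Σ(broken) − Σ(formed) = 2070 − 2298 = −228 kJ

ΔH ≈ −228 kJ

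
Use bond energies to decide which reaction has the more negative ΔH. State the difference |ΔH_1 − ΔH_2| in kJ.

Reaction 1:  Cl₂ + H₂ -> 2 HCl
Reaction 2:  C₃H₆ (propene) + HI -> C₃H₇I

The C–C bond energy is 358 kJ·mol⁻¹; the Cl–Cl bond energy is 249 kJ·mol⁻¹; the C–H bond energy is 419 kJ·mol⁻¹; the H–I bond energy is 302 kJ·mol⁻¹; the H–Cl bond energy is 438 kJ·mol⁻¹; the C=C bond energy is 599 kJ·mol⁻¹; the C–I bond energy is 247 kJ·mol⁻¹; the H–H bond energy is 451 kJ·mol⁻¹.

Reaction 1:
  Bonds broken (reactants):
    Cl–Cl: 1 × 249 = 249
    H–H: 1 × 451 = 451
    Σ(broken) = 700 kJ
  Bonds formed (products):
    H–Cl: 2 × 438 = 876
    Σ(formed) = 876 kJ
  ΔH_1 = 700 − 876 = −176 kJ
Reaction 2:
  Bonds broken (reactants):
    C–C: 1 × 358 = 358
    C–H: 6 × 419 = 2514
    C=C: 1 × 599 = 599
    H–I: 1 × 302 = 302
    Σ(broken) = 3773 kJ
  Bonds formed (products):
    C–C: 2 × 358 = 716
    C–H: 7 × 419 = 2933
    C–I: 1 × 247 = 247
    Σ(formed) = 3896 kJ
  ΔH_2 = 3773 − 3896 = −123 kJ
ΔH_1 − ΔH_2 = −53 kJ, so reaction 1 has the more negative ΔH; |ΔH_1 − ΔH_2| = 53 kJ.

Reaction 1, by 53 kJ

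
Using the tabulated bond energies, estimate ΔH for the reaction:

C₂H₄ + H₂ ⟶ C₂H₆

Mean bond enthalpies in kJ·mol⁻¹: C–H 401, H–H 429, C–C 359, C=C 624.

Bonds broken (reactants):
  C–H: 4 × 401 = 1604
  C=C: 1 × 624 = 624
  H–H: 1 × 429 = 429
  Σ(broken) = 2657 kJ
Bonds formed (products):
  C–C: 1 × 359 = 359
  C–H: 6 × 401 = 2406
  Σ(formed) = 2765 kJ
ΔH = Σ(broken) − Σ(formed) = 2657 − 2765 = −108 kJ

ΔH ≈ −108 kJ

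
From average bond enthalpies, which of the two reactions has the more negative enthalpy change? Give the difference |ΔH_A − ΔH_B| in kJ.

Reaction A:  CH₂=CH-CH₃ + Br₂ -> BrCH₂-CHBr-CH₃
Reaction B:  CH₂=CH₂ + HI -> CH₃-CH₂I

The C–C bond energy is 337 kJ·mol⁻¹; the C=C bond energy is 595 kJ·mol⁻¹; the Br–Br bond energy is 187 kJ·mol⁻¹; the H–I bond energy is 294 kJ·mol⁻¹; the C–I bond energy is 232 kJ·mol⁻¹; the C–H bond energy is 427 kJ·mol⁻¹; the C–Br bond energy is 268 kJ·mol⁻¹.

Reaction B, by 16 kJ

Reaction A:
  Bonds broken (reactants):
    Br–Br: 1 × 187 = 187
    C–C: 1 × 337 = 337
    C–H: 6 × 427 = 2562
    C=C: 1 × 595 = 595
    Σ(broken) = 3681 kJ
  Bonds formed (products):
    C–Br: 2 × 268 = 536
    C–C: 2 × 337 = 674
    C–H: 6 × 427 = 2562
    Σ(formed) = 3772 kJ
  ΔH_A = 3681 − 3772 = −91 kJ
Reaction B:
  Bonds broken (reactants):
    C–H: 4 × 427 = 1708
    C=C: 1 × 595 = 595
    H–I: 1 × 294 = 294
    Σ(broken) = 2597 kJ
  Bonds formed (products):
    C–C: 1 × 337 = 337
    C–H: 5 × 427 = 2135
    C–I: 1 × 232 = 232
    Σ(formed) = 2704 kJ
  ΔH_B = 2597 − 2704 = −107 kJ
ΔH_A − ΔH_B = +16 kJ, so reaction B has the more negative ΔH; |ΔH_A − ΔH_B| = 16 kJ.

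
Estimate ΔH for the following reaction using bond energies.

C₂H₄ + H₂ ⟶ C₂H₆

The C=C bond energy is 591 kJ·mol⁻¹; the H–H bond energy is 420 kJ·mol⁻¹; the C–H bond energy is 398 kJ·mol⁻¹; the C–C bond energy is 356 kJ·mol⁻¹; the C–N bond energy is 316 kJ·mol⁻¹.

Bonds broken (reactants):
  C–H: 4 × 398 = 1592
  C=C: 1 × 591 = 591
  H–H: 1 × 420 = 420
  Σ(broken) = 2603 kJ
Bonds formed (products):
  C–C: 1 × 356 = 356
  C–H: 6 × 398 = 2388
  Σ(formed) = 2744 kJ
ΔH = Σ(broken) − Σ(formed) = 2603 − 2744 = −141 kJ

ΔH ≈ −141 kJ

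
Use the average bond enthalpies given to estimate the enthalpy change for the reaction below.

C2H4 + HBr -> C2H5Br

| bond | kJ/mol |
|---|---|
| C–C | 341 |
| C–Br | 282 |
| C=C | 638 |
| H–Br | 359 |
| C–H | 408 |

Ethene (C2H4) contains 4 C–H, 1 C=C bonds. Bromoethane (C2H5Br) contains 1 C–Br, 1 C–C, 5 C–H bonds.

Bonds broken (reactants):
  C–H: 4 × 408 = 1632
  C=C: 1 × 638 = 638
  H–Br: 1 × 359 = 359
  Σ(broken) = 2629 kJ
Bonds formed (products):
  C–Br: 1 × 282 = 282
  C–C: 1 × 341 = 341
  C–H: 5 × 408 = 2040
  Σ(formed) = 2663 kJ
ΔH = Σ(broken) − Σ(formed) = 2629 − 2663 = −34 kJ

ΔH ≈ −34 kJ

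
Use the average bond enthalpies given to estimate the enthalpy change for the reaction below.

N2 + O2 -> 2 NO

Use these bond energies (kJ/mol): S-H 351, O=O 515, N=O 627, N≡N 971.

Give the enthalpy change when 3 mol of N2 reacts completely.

ΔH = +696 kJ

Bonds broken (reactants):
  N≡N: 1 × 971 = 971
  O=O: 1 × 515 = 515
  Σ(broken) = 1486 kJ
Bonds formed (products):
  N=O: 2 × 627 = 1254
  Σ(formed) = 1254 kJ
ΔH = Σ(broken) − Σ(formed) = 1486 − 1254 = +232 kJ
For 3× the reaction as written: 3 × (+232) = +696 kJ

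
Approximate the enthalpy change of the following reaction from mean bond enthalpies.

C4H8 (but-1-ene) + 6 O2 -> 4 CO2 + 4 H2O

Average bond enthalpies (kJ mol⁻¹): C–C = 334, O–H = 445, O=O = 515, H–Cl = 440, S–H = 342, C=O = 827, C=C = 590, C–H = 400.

ΔH ≈ −2628 kJ

Bonds broken (reactants):
  C–C: 2 × 334 = 668
  C–H: 8 × 400 = 3200
  C=C: 1 × 590 = 590
  O=O: 6 × 515 = 3090
  Σ(broken) = 7548 kJ
Bonds formed (products):
  C=O: 8 × 827 = 6616
  O–H: 8 × 445 = 3560
  Σ(formed) = 10176 kJ
ΔH = Σ(broken) − Σ(formed) = 7548 − 10176 = −2628 kJ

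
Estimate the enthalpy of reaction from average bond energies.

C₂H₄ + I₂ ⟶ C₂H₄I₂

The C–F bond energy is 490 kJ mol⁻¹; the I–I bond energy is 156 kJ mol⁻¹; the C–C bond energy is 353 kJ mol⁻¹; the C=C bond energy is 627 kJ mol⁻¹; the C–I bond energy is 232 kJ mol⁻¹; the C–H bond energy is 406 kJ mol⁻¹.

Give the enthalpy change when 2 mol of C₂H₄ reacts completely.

ΔH = −68 kJ

Bonds broken (reactants):
  C–H: 4 × 406 = 1624
  C=C: 1 × 627 = 627
  I–I: 1 × 156 = 156
  Σ(broken) = 2407 kJ
Bonds formed (products):
  C–C: 1 × 353 = 353
  C–H: 4 × 406 = 1624
  C–I: 2 × 232 = 464
  Σ(formed) = 2441 kJ
ΔH = Σ(broken) − Σ(formed) = 2407 − 2441 = −34 kJ
For 2× the reaction as written: 2 × (−34) = −68 kJ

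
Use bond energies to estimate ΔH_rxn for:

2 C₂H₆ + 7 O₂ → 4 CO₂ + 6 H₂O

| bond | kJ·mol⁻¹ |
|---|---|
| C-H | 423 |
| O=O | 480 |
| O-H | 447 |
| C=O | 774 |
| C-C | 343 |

Bonds broken (reactants):
  C-C: 2 × 343 = 686
  C-H: 12 × 423 = 5076
  O=O: 7 × 480 = 3360
  Σ(broken) = 9122 kJ
Bonds formed (products):
  C=O: 8 × 774 = 6192
  O-H: 12 × 447 = 5364
  Σ(formed) = 11556 kJ
ΔH = Σ(broken) − Σ(formed) = 9122 − 11556 = −2434 kJ

ΔH ≈ −2434 kJ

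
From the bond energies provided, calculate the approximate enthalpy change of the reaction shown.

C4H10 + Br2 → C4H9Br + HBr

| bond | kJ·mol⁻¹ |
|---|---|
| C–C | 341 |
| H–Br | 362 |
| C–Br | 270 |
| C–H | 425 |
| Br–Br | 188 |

ΔH ≈ −19 kJ

Bonds broken (reactants):
  Br–Br: 1 × 188 = 188
  C–C: 3 × 341 = 1023
  C–H: 10 × 425 = 4250
  Σ(broken) = 5461 kJ
Bonds formed (products):
  C–Br: 1 × 270 = 270
  C–C: 3 × 341 = 1023
  C–H: 9 × 425 = 3825
  H–Br: 1 × 362 = 362
  Σ(formed) = 5480 kJ
ΔH = Σ(broken) − Σ(formed) = 5461 − 5480 = −19 kJ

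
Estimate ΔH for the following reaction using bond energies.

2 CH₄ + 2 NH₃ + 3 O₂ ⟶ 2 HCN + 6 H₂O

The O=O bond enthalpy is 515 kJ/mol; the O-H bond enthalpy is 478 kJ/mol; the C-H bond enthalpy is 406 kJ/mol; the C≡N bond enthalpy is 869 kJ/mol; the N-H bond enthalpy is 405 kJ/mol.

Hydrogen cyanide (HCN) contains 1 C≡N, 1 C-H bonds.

Bonds broken (reactants):
  C-H: 8 × 406 = 3248
  N-H: 6 × 405 = 2430
  O=O: 3 × 515 = 1545
  Σ(broken) = 7223 kJ
Bonds formed (products):
  C≡N: 2 × 869 = 1738
  C-H: 2 × 406 = 812
  O-H: 12 × 478 = 5736
  Σ(formed) = 8286 kJ
ΔH = Σ(broken) − Σ(formed) = 7223 − 8286 = −1063 kJ

ΔH ≈ −1063 kJ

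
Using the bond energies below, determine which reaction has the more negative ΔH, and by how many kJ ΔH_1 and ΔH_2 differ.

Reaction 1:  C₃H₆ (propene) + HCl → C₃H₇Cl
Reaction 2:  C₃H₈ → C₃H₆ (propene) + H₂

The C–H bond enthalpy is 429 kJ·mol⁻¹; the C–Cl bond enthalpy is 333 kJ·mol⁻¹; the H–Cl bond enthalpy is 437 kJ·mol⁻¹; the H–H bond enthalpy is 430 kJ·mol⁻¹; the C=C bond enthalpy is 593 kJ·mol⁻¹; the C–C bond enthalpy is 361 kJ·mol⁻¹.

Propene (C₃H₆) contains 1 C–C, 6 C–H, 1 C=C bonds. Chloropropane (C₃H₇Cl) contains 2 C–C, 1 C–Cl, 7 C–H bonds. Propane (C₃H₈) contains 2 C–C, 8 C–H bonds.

Reaction 1, by 289 kJ

Reaction 1:
  Bonds broken (reactants):
    C–C: 1 × 361 = 361
    C–H: 6 × 429 = 2574
    C=C: 1 × 593 = 593
    H–Cl: 1 × 437 = 437
    Σ(broken) = 3965 kJ
  Bonds formed (products):
    C–C: 2 × 361 = 722
    C–Cl: 1 × 333 = 333
    C–H: 7 × 429 = 3003
    Σ(formed) = 4058 kJ
  ΔH_1 = 3965 − 4058 = −93 kJ
Reaction 2:
  Bonds broken (reactants):
    C–C: 2 × 361 = 722
    C–H: 8 × 429 = 3432
    Σ(broken) = 4154 kJ
  Bonds formed (products):
    C–C: 1 × 361 = 361
    C–H: 6 × 429 = 2574
    C=C: 1 × 593 = 593
    H–H: 1 × 430 = 430
    Σ(formed) = 3958 kJ
  ΔH_2 = 4154 − 3958 = +196 kJ
ΔH_1 − ΔH_2 = −289 kJ, so reaction 1 has the more negative ΔH; |ΔH_1 − ΔH_2| = 289 kJ.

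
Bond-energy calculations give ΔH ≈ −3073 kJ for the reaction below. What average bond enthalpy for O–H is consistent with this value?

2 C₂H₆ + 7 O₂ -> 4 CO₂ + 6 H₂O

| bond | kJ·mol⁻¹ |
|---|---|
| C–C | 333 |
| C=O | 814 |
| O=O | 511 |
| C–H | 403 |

Let D be the O–H bond energy.
Σ(broken) = 2×333 + 12×403 + 7×511 = 9079
Σ(formed) = 8×814 + 12×D = 6512 + 12D
ΔH = Σ(broken) − Σ(formed) = (9079) − (6512 + 12D) = +2567 − 12D
Setting this equal to −3073 kJ gives 12D = 5640, so D = 470 kJ/mol.

D(O–H) ≈ 470 kJ/mol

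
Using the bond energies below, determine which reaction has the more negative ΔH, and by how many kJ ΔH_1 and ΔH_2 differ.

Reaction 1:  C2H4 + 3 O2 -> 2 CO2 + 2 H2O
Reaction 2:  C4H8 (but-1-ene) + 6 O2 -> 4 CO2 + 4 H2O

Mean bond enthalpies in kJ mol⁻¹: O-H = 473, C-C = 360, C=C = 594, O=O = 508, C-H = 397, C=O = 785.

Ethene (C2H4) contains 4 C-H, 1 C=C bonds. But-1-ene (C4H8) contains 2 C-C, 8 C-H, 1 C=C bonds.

Reaction 2, by 1200 kJ

Reaction 1:
  Bonds broken (reactants):
    C-H: 4 × 397 = 1588
    C=C: 1 × 594 = 594
    O=O: 3 × 508 = 1524
    Σ(broken) = 3706 kJ
  Bonds formed (products):
    C=O: 4 × 785 = 3140
    O-H: 4 × 473 = 1892
    Σ(formed) = 5032 kJ
  ΔH_1 = 3706 − 5032 = −1326 kJ
Reaction 2:
  Bonds broken (reactants):
    C-C: 2 × 360 = 720
    C-H: 8 × 397 = 3176
    C=C: 1 × 594 = 594
    O=O: 6 × 508 = 3048
    Σ(broken) = 7538 kJ
  Bonds formed (products):
    C=O: 8 × 785 = 6280
    O-H: 8 × 473 = 3784
    Σ(formed) = 10064 kJ
  ΔH_2 = 7538 − 10064 = −2526 kJ
ΔH_1 − ΔH_2 = +1200 kJ, so reaction 2 has the more negative ΔH; |ΔH_1 − ΔH_2| = 1200 kJ.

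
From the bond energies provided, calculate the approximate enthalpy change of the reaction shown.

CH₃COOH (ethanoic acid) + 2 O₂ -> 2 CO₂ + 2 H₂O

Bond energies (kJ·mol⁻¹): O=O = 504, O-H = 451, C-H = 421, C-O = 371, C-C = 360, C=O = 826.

ΔH ≈ −829 kJ

Bonds broken (reactants):
  C-C: 1 × 360 = 360
  C-H: 3 × 421 = 1263
  C-O: 1 × 371 = 371
  C=O: 1 × 826 = 826
  O-H: 1 × 451 = 451
  O=O: 2 × 504 = 1008
  Σ(broken) = 4279 kJ
Bonds formed (products):
  C=O: 4 × 826 = 3304
  O-H: 4 × 451 = 1804
  Σ(formed) = 5108 kJ
ΔH = Σ(broken) − Σ(formed) = 4279 − 5108 = −829 kJ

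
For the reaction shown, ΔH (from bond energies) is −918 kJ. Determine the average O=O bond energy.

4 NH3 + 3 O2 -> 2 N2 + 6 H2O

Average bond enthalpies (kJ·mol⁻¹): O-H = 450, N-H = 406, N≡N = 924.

Let D be the O=O bond energy.
Σ(broken) = 12×406 + 3×D = 4872 + 3D
Σ(formed) = 2×924 + 12×450 = 7248
ΔH = Σ(broken) − Σ(formed) = (4872 + 3D) − (7248) = −2376 + 3D
Setting this equal to −918 kJ gives 3D = 1458, so D = 486 kJ/mol.

D(O=O) ≈ 486 kJ/mol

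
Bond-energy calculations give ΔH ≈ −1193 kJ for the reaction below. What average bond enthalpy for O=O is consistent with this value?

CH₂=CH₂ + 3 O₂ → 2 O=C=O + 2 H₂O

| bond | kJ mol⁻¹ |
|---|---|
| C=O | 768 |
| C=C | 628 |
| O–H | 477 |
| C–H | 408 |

D(O=O) ≈ 509 kJ/mol

Let D be the O=O bond energy.
Σ(broken) = 4×408 + 1×628 + 3×D = 2260 + 3D
Σ(formed) = 4×768 + 4×477 = 4980
ΔH = Σ(broken) − Σ(formed) = (2260 + 3D) − (4980) = −2720 + 3D
Setting this equal to −1193 kJ gives 3D = 1527, so D = 509 kJ/mol.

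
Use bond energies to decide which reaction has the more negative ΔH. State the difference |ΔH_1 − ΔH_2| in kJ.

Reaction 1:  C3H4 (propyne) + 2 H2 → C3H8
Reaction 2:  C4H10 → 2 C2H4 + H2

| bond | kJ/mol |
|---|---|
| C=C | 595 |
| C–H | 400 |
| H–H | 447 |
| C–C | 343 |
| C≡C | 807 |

Reaction 1:
  Bonds broken (reactants):
    C≡C: 1 × 807 = 807
    C–C: 1 × 343 = 343
    C–H: 4 × 400 = 1600
    H–H: 2 × 447 = 894
    Σ(broken) = 3644 kJ
  Bonds formed (products):
    C–C: 2 × 343 = 686
    C–H: 8 × 400 = 3200
    Σ(formed) = 3886 kJ
  ΔH_1 = 3644 − 3886 = −242 kJ
Reaction 2:
  Bonds broken (reactants):
    C–C: 3 × 343 = 1029
    C–H: 10 × 400 = 4000
    Σ(broken) = 5029 kJ
  Bonds formed (products):
    C–H: 8 × 400 = 3200
    C=C: 2 × 595 = 1190
    H–H: 1 × 447 = 447
    Σ(formed) = 4837 kJ
  ΔH_2 = 5029 − 4837 = +192 kJ
ΔH_1 − ΔH_2 = −434 kJ, so reaction 1 has the more negative ΔH; |ΔH_1 − ΔH_2| = 434 kJ.

Reaction 1, by 434 kJ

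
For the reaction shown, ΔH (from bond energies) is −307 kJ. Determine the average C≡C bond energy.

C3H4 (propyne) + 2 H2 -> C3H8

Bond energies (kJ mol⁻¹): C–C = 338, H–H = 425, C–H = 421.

D(C≡C) ≈ 865 kJ/mol

Let D be the C≡C bond energy.
Σ(broken) = 1×D + 1×338 + 4×421 + 2×425 = 2872 + D
Σ(formed) = 2×338 + 8×421 = 4044
ΔH = Σ(broken) − Σ(formed) = (2872 + D) − (4044) = −1172 + D
Setting this equal to −307 kJ gives D = 865 kJ/mol.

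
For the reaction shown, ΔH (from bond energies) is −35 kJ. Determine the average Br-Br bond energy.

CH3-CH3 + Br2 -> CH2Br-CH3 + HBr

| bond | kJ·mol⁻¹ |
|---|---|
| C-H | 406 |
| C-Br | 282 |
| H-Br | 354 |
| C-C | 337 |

Let D be the Br-Br bond energy.
Σ(broken) = 1×D + 1×337 + 6×406 = 2773 + D
Σ(formed) = 1×282 + 1×337 + 5×406 + 1×354 = 3003
ΔH = Σ(broken) − Σ(formed) = (2773 + D) − (3003) = −230 + D
Setting this equal to −35 kJ gives D = 195 kJ/mol.

D(Br-Br) ≈ 195 kJ/mol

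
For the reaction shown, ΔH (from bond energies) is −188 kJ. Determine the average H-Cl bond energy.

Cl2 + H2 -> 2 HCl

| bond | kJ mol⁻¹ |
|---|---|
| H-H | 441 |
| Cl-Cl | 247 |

D(H-Cl) ≈ 438 kJ/mol

Let D be the H-Cl bond energy.
Σ(broken) = 1×247 + 1×441 = 688
Σ(formed) = 2×D = 2D
ΔH = Σ(broken) − Σ(formed) = (688) − (2D) = +688 − 2D
Setting this equal to −188 kJ gives 2D = 876, so D = 438 kJ/mol.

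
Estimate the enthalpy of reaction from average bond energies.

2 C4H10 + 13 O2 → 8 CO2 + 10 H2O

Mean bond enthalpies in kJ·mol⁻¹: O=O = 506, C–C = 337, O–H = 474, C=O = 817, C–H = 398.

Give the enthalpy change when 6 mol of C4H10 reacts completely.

Bonds broken (reactants):
  C–C: 6 × 337 = 2022
  C–H: 20 × 398 = 7960
  O=O: 13 × 506 = 6578
  Σ(broken) = 16560 kJ
Bonds formed (products):
  C=O: 16 × 817 = 13072
  O–H: 20 × 474 = 9480
  Σ(formed) = 22552 kJ
ΔH = Σ(broken) − Σ(formed) = 16560 − 22552 = −5992 kJ
For 3× the reaction as written: 3 × (−5992) = −17976 kJ

ΔH = −17976 kJ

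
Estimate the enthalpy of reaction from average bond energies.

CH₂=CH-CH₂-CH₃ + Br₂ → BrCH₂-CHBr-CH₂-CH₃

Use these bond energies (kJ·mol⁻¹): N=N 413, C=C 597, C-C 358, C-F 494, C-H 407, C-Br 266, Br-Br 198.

ΔH ≈ −95 kJ

Bonds broken (reactants):
  Br-Br: 1 × 198 = 198
  C-C: 2 × 358 = 716
  C-H: 8 × 407 = 3256
  C=C: 1 × 597 = 597
  Σ(broken) = 4767 kJ
Bonds formed (products):
  C-Br: 2 × 266 = 532
  C-C: 3 × 358 = 1074
  C-H: 8 × 407 = 3256
  Σ(formed) = 4862 kJ
ΔH = Σ(broken) − Σ(formed) = 4767 − 4862 = −95 kJ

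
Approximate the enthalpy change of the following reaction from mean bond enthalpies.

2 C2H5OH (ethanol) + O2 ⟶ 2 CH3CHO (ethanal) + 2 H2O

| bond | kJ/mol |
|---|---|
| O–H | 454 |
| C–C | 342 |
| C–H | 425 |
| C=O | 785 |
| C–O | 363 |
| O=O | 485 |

Bonds broken (reactants):
  C–C: 2 × 342 = 684
  C–H: 10 × 425 = 4250
  C–O: 2 × 363 = 726
  O–H: 2 × 454 = 908
  O=O: 1 × 485 = 485
  Σ(broken) = 7053 kJ
Bonds formed (products):
  C–C: 2 × 342 = 684
  C–H: 8 × 425 = 3400
  C=O: 2 × 785 = 1570
  O–H: 4 × 454 = 1816
  Σ(formed) = 7470 kJ
ΔH = Σ(broken) − Σ(formed) = 7053 − 7470 = −417 kJ

ΔH ≈ −417 kJ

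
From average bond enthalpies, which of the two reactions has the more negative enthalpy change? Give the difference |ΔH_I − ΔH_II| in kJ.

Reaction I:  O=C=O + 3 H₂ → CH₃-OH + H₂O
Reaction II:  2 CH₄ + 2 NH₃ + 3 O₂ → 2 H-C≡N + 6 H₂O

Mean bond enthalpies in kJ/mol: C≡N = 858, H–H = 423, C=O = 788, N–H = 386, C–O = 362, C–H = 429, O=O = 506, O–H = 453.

Reaction II, by 581 kJ

Reaction I:
  Bonds broken (reactants):
    C=O: 2 × 788 = 1576
    H–H: 3 × 423 = 1269
    Σ(broken) = 2845 kJ
  Bonds formed (products):
    C–H: 3 × 429 = 1287
    C–O: 1 × 362 = 362
    O–H: 3 × 453 = 1359
    Σ(formed) = 3008 kJ
  ΔH_I = 2845 − 3008 = −163 kJ
Reaction II:
  Bonds broken (reactants):
    C–H: 8 × 429 = 3432
    N–H: 6 × 386 = 2316
    O=O: 3 × 506 = 1518
    Σ(broken) = 7266 kJ
  Bonds formed (products):
    C≡N: 2 × 858 = 1716
    C–H: 2 × 429 = 858
    O–H: 12 × 453 = 5436
    Σ(formed) = 8010 kJ
  ΔH_II = 7266 − 8010 = −744 kJ
ΔH_I − ΔH_II = +581 kJ, so reaction II has the more negative ΔH; |ΔH_I − ΔH_II| = 581 kJ.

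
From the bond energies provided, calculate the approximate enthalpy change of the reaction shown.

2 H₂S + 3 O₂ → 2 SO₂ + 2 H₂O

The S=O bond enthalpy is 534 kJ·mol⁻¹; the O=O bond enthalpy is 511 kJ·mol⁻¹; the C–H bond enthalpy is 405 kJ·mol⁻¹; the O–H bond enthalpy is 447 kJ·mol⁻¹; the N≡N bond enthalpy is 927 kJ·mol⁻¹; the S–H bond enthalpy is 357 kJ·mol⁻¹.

Bonds broken (reactants):
  O=O: 3 × 511 = 1533
  S–H: 4 × 357 = 1428
  Σ(broken) = 2961 kJ
Bonds formed (products):
  O–H: 4 × 447 = 1788
  S=O: 4 × 534 = 2136
  Σ(formed) = 3924 kJ
ΔH = Σ(broken) − Σ(formed) = 2961 − 3924 = −963 kJ

ΔH ≈ −963 kJ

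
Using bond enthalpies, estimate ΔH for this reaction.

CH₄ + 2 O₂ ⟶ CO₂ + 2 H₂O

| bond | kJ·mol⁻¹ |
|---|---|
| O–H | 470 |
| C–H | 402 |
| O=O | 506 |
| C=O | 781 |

Bonds broken (reactants):
  C–H: 4 × 402 = 1608
  O=O: 2 × 506 = 1012
  Σ(broken) = 2620 kJ
Bonds formed (products):
  C=O: 2 × 781 = 1562
  O–H: 4 × 470 = 1880
  Σ(formed) = 3442 kJ
ΔH = Σ(broken) − Σ(formed) = 2620 − 3442 = −822 kJ

ΔH ≈ −822 kJ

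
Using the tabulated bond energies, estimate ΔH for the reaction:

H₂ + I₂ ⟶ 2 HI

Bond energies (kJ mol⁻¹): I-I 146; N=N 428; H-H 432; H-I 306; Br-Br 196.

Bonds broken (reactants):
  H-H: 1 × 432 = 432
  I-I: 1 × 146 = 146
  Σ(broken) = 578 kJ
Bonds formed (products):
  H-I: 2 × 306 = 612
  Σ(formed) = 612 kJ
ΔH = Σ(broken) − Σ(formed) = 578 − 612 = −34 kJ

ΔH ≈ −34 kJ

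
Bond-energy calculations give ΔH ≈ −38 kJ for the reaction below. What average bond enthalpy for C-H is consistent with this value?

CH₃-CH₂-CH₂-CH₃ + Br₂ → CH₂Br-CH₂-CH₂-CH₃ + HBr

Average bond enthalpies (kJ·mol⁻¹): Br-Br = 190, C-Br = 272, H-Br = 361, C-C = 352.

Let D be the C-H bond energy.
Σ(broken) = 1×190 + 3×352 + 10×D = 1246 + 10D
Σ(formed) = 1×272 + 3×352 + 9×D + 1×361 = 1689 + 9D
ΔH = Σ(broken) − Σ(formed) = (1246 + 10D) − (1689 + 9D) = −443 + D
Setting this equal to −38 kJ gives D = 405 kJ/mol.

D(C-H) ≈ 405 kJ/mol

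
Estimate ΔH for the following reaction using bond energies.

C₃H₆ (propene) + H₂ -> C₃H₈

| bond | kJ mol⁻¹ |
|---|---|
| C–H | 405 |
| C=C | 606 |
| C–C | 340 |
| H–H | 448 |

ΔH ≈ −96 kJ

Bonds broken (reactants):
  C–C: 1 × 340 = 340
  C–H: 6 × 405 = 2430
  C=C: 1 × 606 = 606
  H–H: 1 × 448 = 448
  Σ(broken) = 3824 kJ
Bonds formed (products):
  C–C: 2 × 340 = 680
  C–H: 8 × 405 = 3240
  Σ(formed) = 3920 kJ
ΔH = Σ(broken) − Σ(formed) = 3824 − 3920 = −96 kJ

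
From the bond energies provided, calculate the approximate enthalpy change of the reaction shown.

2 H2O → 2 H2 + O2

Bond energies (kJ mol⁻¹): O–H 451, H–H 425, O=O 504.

Bonds broken (reactants):
  O–H: 4 × 451 = 1804
  Σ(broken) = 1804 kJ
Bonds formed (products):
  H–H: 2 × 425 = 850
  O=O: 1 × 504 = 504
  Σ(formed) = 1354 kJ
ΔH = Σ(broken) − Σ(formed) = 1804 − 1354 = +450 kJ

ΔH ≈ +450 kJ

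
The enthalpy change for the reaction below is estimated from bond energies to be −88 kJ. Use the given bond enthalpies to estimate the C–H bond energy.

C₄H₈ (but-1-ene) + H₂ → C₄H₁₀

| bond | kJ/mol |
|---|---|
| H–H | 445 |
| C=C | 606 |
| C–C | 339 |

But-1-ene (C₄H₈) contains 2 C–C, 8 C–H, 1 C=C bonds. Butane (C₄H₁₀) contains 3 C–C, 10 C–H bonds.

Let D be the C–H bond energy.
Σ(broken) = 2×339 + 8×D + 1×606 + 1×445 = 1729 + 8D
Σ(formed) = 3×339 + 10×D = 1017 + 10D
ΔH = Σ(broken) − Σ(formed) = (1729 + 8D) − (1017 + 10D) = +712 − 2D
Setting this equal to −88 kJ gives 2D = 800, so D = 400 kJ/mol.

D(C–H) ≈ 400 kJ/mol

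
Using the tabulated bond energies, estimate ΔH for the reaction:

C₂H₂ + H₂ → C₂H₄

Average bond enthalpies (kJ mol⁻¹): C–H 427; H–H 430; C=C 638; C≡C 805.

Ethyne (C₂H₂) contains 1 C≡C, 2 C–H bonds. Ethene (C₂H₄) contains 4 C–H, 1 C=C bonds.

Bonds broken (reactants):
  C≡C: 1 × 805 = 805
  C–H: 2 × 427 = 854
  H–H: 1 × 430 = 430
  Σ(broken) = 2089 kJ
Bonds formed (products):
  C–H: 4 × 427 = 1708
  C=C: 1 × 638 = 638
  Σ(formed) = 2346 kJ
ΔH = Σ(broken) − Σ(formed) = 2089 − 2346 = −257 kJ

ΔH ≈ −257 kJ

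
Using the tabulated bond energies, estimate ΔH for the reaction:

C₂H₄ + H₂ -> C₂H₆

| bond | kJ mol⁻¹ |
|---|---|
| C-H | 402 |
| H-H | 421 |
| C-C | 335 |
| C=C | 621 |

Bonds broken (reactants):
  C-H: 4 × 402 = 1608
  C=C: 1 × 621 = 621
  H-H: 1 × 421 = 421
  Σ(broken) = 2650 kJ
Bonds formed (products):
  C-C: 1 × 335 = 335
  C-H: 6 × 402 = 2412
  Σ(formed) = 2747 kJ
ΔH = Σ(broken) − Σ(formed) = 2650 − 2747 = −97 kJ

ΔH ≈ −97 kJ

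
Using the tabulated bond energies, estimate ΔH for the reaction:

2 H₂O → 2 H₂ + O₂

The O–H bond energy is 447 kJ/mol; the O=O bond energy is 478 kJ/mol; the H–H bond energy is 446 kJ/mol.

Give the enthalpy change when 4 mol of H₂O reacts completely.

ΔH = +836 kJ

Bonds broken (reactants):
  O–H: 4 × 447 = 1788
  Σ(broken) = 1788 kJ
Bonds formed (products):
  H–H: 2 × 446 = 892
  O=O: 1 × 478 = 478
  Σ(formed) = 1370 kJ
ΔH = Σ(broken) − Σ(formed) = 1788 − 1370 = +418 kJ
For 2× the reaction as written: 2 × (+418) = +836 kJ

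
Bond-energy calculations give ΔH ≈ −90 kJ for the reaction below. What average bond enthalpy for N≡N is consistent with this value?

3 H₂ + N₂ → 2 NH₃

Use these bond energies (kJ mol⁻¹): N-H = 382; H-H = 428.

D(N≡N) ≈ 918 kJ/mol

Let D be the N≡N bond energy.
Σ(broken) = 3×428 + 1×D = 1284 + D
Σ(formed) = 6×382 = 2292
ΔH = Σ(broken) − Σ(formed) = (1284 + D) − (2292) = −1008 + D
Setting this equal to −90 kJ gives D = 918 kJ/mol.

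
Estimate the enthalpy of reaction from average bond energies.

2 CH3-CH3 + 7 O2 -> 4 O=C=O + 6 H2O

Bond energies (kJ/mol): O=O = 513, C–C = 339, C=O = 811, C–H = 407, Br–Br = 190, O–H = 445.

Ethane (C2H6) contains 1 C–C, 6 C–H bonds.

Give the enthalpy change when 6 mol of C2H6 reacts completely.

Bonds broken (reactants):
  C–C: 2 × 339 = 678
  C–H: 12 × 407 = 4884
  O=O: 7 × 513 = 3591
  Σ(broken) = 9153 kJ
Bonds formed (products):
  C=O: 8 × 811 = 6488
  O–H: 12 × 445 = 5340
  Σ(formed) = 11828 kJ
ΔH = Σ(broken) − Σ(formed) = 9153 − 11828 = −2675 kJ
For 3× the reaction as written: 3 × (−2675) = −8025 kJ

ΔH = −8025 kJ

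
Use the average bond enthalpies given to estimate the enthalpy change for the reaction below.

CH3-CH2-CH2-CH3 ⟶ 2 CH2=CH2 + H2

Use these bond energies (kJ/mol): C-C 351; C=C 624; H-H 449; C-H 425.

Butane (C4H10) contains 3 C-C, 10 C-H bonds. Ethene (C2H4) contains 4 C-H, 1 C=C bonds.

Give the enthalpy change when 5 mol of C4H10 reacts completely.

Bonds broken (reactants):
  C-C: 3 × 351 = 1053
  C-H: 10 × 425 = 4250
  Σ(broken) = 5303 kJ
Bonds formed (products):
  C-H: 8 × 425 = 3400
  C=C: 2 × 624 = 1248
  H-H: 1 × 449 = 449
  Σ(formed) = 5097 kJ
ΔH = Σ(broken) − Σ(formed) = 5303 − 5097 = +206 kJ
For 5× the reaction as written: 5 × (+206) = +1030 kJ

ΔH = +1030 kJ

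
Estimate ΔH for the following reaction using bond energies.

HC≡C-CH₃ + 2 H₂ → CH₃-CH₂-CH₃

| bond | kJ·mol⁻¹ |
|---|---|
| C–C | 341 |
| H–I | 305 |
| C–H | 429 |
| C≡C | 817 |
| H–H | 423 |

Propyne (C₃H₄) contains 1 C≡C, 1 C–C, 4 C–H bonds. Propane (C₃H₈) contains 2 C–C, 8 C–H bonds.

ΔH ≈ −394 kJ

Bonds broken (reactants):
  C≡C: 1 × 817 = 817
  C–C: 1 × 341 = 341
  C–H: 4 × 429 = 1716
  H–H: 2 × 423 = 846
  Σ(broken) = 3720 kJ
Bonds formed (products):
  C–C: 2 × 341 = 682
  C–H: 8 × 429 = 3432
  Σ(formed) = 4114 kJ
ΔH = Σ(broken) − Σ(formed) = 3720 − 4114 = −394 kJ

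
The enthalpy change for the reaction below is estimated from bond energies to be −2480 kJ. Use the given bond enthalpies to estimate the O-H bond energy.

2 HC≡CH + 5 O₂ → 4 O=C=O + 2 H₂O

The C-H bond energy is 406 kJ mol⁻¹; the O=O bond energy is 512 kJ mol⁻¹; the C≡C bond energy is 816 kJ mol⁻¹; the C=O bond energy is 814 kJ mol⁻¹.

Let D be the O-H bond energy.
Σ(broken) = 2×816 + 4×406 + 5×512 = 5816
Σ(formed) = 8×814 + 4×D = 6512 + 4D
ΔH = Σ(broken) − Σ(formed) = (5816) − (6512 + 4D) = −696 − 4D
Setting this equal to −2480 kJ gives 4D = 1784, so D = 446 kJ/mol.

D(O-H) ≈ 446 kJ/mol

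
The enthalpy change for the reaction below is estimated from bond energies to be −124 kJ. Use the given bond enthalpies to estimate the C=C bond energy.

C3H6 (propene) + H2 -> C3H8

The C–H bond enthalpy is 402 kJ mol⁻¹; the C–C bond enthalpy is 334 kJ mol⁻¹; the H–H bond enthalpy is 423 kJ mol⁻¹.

Let D be the C=C bond energy.
Σ(broken) = 1×334 + 6×402 + 1×D + 1×423 = 3169 + D
Σ(formed) = 2×334 + 8×402 = 3884
ΔH = Σ(broken) − Σ(formed) = (3169 + D) − (3884) = −715 + D
Setting this equal to −124 kJ gives D = 591 kJ/mol.

D(C=C) ≈ 591 kJ/mol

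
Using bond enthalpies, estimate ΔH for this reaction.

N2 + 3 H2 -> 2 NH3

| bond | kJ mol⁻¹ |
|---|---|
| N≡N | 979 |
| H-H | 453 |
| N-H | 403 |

Bonds broken (reactants):
  H-H: 3 × 453 = 1359
  N≡N: 1 × 979 = 979
  Σ(broken) = 2338 kJ
Bonds formed (products):
  N-H: 6 × 403 = 2418
  Σ(formed) = 2418 kJ
ΔH = Σ(broken) − Σ(formed) = 2338 − 2418 = −80 kJ

ΔH ≈ −80 kJ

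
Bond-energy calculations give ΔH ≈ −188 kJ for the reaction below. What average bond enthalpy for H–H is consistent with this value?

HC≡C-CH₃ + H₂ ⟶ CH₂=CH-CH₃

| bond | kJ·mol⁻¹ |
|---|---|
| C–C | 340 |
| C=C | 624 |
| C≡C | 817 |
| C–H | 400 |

Let D be the H–H bond energy.
Σ(broken) = 1×817 + 1×340 + 4×400 + 1×D = 2757 + D
Σ(formed) = 1×340 + 6×400 + 1×624 = 3364
ΔH = Σ(broken) − Σ(formed) = (2757 + D) − (3364) = −607 + D
Setting this equal to −188 kJ gives D = 419 kJ/mol.

D(H–H) ≈ 419 kJ/mol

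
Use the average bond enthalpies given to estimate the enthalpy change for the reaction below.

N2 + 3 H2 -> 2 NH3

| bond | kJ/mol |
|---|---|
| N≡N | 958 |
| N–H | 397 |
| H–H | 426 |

ΔH ≈ −146 kJ

Bonds broken (reactants):
  H–H: 3 × 426 = 1278
  N≡N: 1 × 958 = 958
  Σ(broken) = 2236 kJ
Bonds formed (products):
  N–H: 6 × 397 = 2382
  Σ(formed) = 2382 kJ
ΔH = Σ(broken) − Σ(formed) = 2236 − 2382 = −146 kJ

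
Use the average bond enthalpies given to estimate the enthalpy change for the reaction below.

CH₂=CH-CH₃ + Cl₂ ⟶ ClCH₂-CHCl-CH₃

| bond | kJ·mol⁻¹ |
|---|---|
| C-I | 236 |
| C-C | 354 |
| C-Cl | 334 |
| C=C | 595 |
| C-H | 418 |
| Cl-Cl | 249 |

ΔH ≈ −178 kJ

Bonds broken (reactants):
  C-C: 1 × 354 = 354
  C-H: 6 × 418 = 2508
  C=C: 1 × 595 = 595
  Cl-Cl: 1 × 249 = 249
  Σ(broken) = 3706 kJ
Bonds formed (products):
  C-C: 2 × 354 = 708
  C-Cl: 2 × 334 = 668
  C-H: 6 × 418 = 2508
  Σ(formed) = 3884 kJ
ΔH = Σ(broken) − Σ(formed) = 3706 − 3884 = −178 kJ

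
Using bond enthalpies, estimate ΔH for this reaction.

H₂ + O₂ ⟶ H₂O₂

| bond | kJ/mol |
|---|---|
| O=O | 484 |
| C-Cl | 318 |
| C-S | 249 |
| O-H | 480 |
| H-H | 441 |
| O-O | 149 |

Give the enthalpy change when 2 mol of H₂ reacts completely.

Bonds broken (reactants):
  H-H: 1 × 441 = 441
  O=O: 1 × 484 = 484
  Σ(broken) = 925 kJ
Bonds formed (products):
  O-H: 2 × 480 = 960
  O-O: 1 × 149 = 149
  Σ(formed) = 1109 kJ
ΔH = Σ(broken) − Σ(formed) = 925 − 1109 = −184 kJ
For 2× the reaction as written: 2 × (−184) = −368 kJ

ΔH = −368 kJ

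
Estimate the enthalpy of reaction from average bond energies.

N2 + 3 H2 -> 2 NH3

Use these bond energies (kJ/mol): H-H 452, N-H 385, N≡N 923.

ΔH ≈ −31 kJ

Bonds broken (reactants):
  H-H: 3 × 452 = 1356
  N≡N: 1 × 923 = 923
  Σ(broken) = 2279 kJ
Bonds formed (products):
  N-H: 6 × 385 = 2310
  Σ(formed) = 2310 kJ
ΔH = Σ(broken) − Σ(formed) = 2279 − 2310 = −31 kJ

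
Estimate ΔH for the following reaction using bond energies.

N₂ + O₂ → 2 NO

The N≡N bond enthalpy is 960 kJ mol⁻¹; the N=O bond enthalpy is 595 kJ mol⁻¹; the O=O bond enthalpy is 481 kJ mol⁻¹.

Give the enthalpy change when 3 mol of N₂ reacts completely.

ΔH = +753 kJ

Bonds broken (reactants):
  N≡N: 1 × 960 = 960
  O=O: 1 × 481 = 481
  Σ(broken) = 1441 kJ
Bonds formed (products):
  N=O: 2 × 595 = 1190
  Σ(formed) = 1190 kJ
ΔH = Σ(broken) − Σ(formed) = 1441 − 1190 = +251 kJ
For 3× the reaction as written: 3 × (+251) = +753 kJ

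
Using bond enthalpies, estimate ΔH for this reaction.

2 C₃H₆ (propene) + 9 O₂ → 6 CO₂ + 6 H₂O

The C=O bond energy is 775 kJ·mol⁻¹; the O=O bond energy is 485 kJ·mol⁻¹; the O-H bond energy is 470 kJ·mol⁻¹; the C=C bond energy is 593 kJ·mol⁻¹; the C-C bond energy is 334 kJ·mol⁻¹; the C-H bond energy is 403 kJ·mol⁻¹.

Bonds broken (reactants):
  C-C: 2 × 334 = 668
  C-H: 12 × 403 = 4836
  C=C: 2 × 593 = 1186
  O=O: 9 × 485 = 4365
  Σ(broken) = 11055 kJ
Bonds formed (products):
  C=O: 12 × 775 = 9300
  O-H: 12 × 470 = 5640
  Σ(formed) = 14940 kJ
ΔH = Σ(broken) − Σ(formed) = 11055 − 14940 = −3885 kJ

ΔH ≈ −3885 kJ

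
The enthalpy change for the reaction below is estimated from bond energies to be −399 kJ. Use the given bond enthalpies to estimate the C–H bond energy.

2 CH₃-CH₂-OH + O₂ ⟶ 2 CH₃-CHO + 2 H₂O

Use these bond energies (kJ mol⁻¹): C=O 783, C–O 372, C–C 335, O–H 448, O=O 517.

D(C–H) ≈ 401 kJ/mol

Let D be the C–H bond energy.
Σ(broken) = 2×335 + 10×D + 2×372 + 2×448 + 1×517 = 2827 + 10D
Σ(formed) = 2×335 + 8×D + 2×783 + 4×448 = 4028 + 8D
ΔH = Σ(broken) − Σ(formed) = (2827 + 10D) − (4028 + 8D) = −1201 + 2D
Setting this equal to −399 kJ gives 2D = 802, so D = 401 kJ/mol.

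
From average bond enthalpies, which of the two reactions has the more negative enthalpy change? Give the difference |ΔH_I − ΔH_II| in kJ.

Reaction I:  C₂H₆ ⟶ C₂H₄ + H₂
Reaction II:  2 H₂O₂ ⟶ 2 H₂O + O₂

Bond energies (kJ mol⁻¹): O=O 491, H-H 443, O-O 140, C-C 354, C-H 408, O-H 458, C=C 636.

Reaction II, by 302 kJ

Reaction I:
  Bonds broken (reactants):
    C-C: 1 × 354 = 354
    C-H: 6 × 408 = 2448
    Σ(broken) = 2802 kJ
  Bonds formed (products):
    C-H: 4 × 408 = 1632
    C=C: 1 × 636 = 636
    H-H: 1 × 443 = 443
    Σ(formed) = 2711 kJ
  ΔH_I = 2802 − 2711 = +91 kJ
Reaction II:
  Bonds broken (reactants):
    O-H: 4 × 458 = 1832
    O-O: 2 × 140 = 280
    Σ(broken) = 2112 kJ
  Bonds formed (products):
    O-H: 4 × 458 = 1832
    O=O: 1 × 491 = 491
    Σ(formed) = 2323 kJ
  ΔH_II = 2112 − 2323 = −211 kJ
ΔH_I − ΔH_II = +302 kJ, so reaction II has the more negative ΔH; |ΔH_I − ΔH_II| = 302 kJ.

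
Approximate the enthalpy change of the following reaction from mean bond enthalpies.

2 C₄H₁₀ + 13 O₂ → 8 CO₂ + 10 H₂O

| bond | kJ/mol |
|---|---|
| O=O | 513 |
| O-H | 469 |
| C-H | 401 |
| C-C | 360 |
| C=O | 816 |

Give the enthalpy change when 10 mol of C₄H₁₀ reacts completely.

ΔH = −27935 kJ

Bonds broken (reactants):
  C-C: 6 × 360 = 2160
  C-H: 20 × 401 = 8020
  O=O: 13 × 513 = 6669
  Σ(broken) = 16849 kJ
Bonds formed (products):
  C=O: 16 × 816 = 13056
  O-H: 20 × 469 = 9380
  Σ(formed) = 22436 kJ
ΔH = Σ(broken) − Σ(formed) = 16849 − 22436 = −5587 kJ
For 5× the reaction as written: 5 × (−5587) = −27935 kJ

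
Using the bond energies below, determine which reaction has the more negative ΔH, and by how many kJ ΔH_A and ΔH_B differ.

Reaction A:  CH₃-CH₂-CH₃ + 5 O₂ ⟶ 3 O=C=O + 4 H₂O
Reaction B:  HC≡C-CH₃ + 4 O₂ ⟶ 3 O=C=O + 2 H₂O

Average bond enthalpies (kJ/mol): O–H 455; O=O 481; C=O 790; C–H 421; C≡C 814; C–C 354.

Reaction A, by 115 kJ

Reaction A:
  Bonds broken (reactants):
    C–C: 2 × 354 = 708
    C–H: 8 × 421 = 3368
    O=O: 5 × 481 = 2405
    Σ(broken) = 6481 kJ
  Bonds formed (products):
    C=O: 6 × 790 = 4740
    O–H: 8 × 455 = 3640
    Σ(formed) = 8380 kJ
  ΔH_A = 6481 − 8380 = −1899 kJ
Reaction B:
  Bonds broken (reactants):
    C≡C: 1 × 814 = 814
    C–C: 1 × 354 = 354
    C–H: 4 × 421 = 1684
    O=O: 4 × 481 = 1924
    Σ(broken) = 4776 kJ
  Bonds formed (products):
    C=O: 6 × 790 = 4740
    O–H: 4 × 455 = 1820
    Σ(formed) = 6560 kJ
  ΔH_B = 4776 − 6560 = −1784 kJ
ΔH_A − ΔH_B = −115 kJ, so reaction A has the more negative ΔH; |ΔH_A − ΔH_B| = 115 kJ.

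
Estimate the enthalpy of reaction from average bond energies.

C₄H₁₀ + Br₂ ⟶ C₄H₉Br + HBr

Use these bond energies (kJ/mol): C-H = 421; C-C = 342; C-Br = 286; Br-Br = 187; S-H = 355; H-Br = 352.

ΔH ≈ −30 kJ

Bonds broken (reactants):
  Br-Br: 1 × 187 = 187
  C-C: 3 × 342 = 1026
  C-H: 10 × 421 = 4210
  Σ(broken) = 5423 kJ
Bonds formed (products):
  C-Br: 1 × 286 = 286
  C-C: 3 × 342 = 1026
  C-H: 9 × 421 = 3789
  H-Br: 1 × 352 = 352
  Σ(formed) = 5453 kJ
ΔH = Σ(broken) − Σ(formed) = 5423 − 5453 = −30 kJ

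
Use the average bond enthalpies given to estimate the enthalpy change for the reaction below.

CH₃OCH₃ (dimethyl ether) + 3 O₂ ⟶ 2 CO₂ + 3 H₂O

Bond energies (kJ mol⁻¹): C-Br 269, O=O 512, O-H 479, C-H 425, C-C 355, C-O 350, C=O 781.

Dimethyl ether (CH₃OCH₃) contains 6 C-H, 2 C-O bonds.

ΔH ≈ −1212 kJ

Bonds broken (reactants):
  C-H: 6 × 425 = 2550
  C-O: 2 × 350 = 700
  O=O: 3 × 512 = 1536
  Σ(broken) = 4786 kJ
Bonds formed (products):
  C=O: 4 × 781 = 3124
  O-H: 6 × 479 = 2874
  Σ(formed) = 5998 kJ
ΔH = Σ(broken) − Σ(formed) = 4786 − 5998 = −1212 kJ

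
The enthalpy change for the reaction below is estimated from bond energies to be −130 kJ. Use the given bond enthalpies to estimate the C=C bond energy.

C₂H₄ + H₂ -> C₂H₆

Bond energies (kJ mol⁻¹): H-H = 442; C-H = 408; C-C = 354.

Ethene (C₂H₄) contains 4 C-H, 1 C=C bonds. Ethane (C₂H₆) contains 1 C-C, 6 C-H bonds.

Let D be the C=C bond energy.
Σ(broken) = 4×408 + 1×D + 1×442 = 2074 + D
Σ(formed) = 1×354 + 6×408 = 2802
ΔH = Σ(broken) − Σ(formed) = (2074 + D) − (2802) = −728 + D
Setting this equal to −130 kJ gives D = 598 kJ/mol.

D(C=C) ≈ 598 kJ/mol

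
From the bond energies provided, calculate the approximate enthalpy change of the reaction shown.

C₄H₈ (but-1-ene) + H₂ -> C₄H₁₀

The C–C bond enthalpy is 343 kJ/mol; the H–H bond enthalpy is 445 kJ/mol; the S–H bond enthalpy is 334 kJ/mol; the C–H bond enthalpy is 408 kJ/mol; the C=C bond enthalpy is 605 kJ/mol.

ΔH ≈ −109 kJ

Bonds broken (reactants):
  C–C: 2 × 343 = 686
  C–H: 8 × 408 = 3264
  C=C: 1 × 605 = 605
  H–H: 1 × 445 = 445
  Σ(broken) = 5000 kJ
Bonds formed (products):
  C–C: 3 × 343 = 1029
  C–H: 10 × 408 = 4080
  Σ(formed) = 5109 kJ
ΔH = Σ(broken) − Σ(formed) = 5000 − 5109 = −109 kJ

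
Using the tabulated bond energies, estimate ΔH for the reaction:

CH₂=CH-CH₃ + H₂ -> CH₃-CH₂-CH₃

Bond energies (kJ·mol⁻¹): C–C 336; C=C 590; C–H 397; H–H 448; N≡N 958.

Bonds broken (reactants):
  C–C: 1 × 336 = 336
  C–H: 6 × 397 = 2382
  C=C: 1 × 590 = 590
  H–H: 1 × 448 = 448
  Σ(broken) = 3756 kJ
Bonds formed (products):
  C–C: 2 × 336 = 672
  C–H: 8 × 397 = 3176
  Σ(formed) = 3848 kJ
ΔH = Σ(broken) − Σ(formed) = 3756 − 3848 = −92 kJ

ΔH ≈ −92 kJ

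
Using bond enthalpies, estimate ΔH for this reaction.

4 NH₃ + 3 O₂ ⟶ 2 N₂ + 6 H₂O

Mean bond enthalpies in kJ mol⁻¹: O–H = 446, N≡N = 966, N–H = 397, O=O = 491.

ΔH ≈ −1047 kJ

Bonds broken (reactants):
  N–H: 12 × 397 = 4764
  O=O: 3 × 491 = 1473
  Σ(broken) = 6237 kJ
Bonds formed (products):
  N≡N: 2 × 966 = 1932
  O–H: 12 × 446 = 5352
  Σ(formed) = 7284 kJ
ΔH = Σ(broken) − Σ(formed) = 6237 − 7284 = −1047 kJ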